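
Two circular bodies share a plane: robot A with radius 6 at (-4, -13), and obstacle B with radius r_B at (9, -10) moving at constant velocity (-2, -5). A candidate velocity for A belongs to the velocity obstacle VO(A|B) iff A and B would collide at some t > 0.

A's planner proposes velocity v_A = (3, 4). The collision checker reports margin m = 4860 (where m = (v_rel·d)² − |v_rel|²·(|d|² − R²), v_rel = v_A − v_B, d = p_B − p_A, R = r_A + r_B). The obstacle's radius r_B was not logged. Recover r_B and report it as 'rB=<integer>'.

m = 4860
d = (13, 3);  v_rel = (5, 9),  |v_rel|² = 106
v_rel×d = (5)·(3) − (9)·(13) = -102
since m = R²·106 − (-102)²:  R² = (10404 + 4860) / 106 = 144
R = √144 = 12  ⇒  r_B = 12 − 6 = 6

rB=6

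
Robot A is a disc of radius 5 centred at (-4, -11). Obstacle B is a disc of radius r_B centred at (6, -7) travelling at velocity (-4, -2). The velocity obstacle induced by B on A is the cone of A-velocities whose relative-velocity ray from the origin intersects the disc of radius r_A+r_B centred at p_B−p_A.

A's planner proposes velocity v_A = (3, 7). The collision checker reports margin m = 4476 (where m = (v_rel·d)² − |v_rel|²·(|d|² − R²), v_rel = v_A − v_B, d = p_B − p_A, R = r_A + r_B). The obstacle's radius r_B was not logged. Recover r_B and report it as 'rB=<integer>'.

m = 4476
d = (10, 4);  v_rel = (7, 9),  |v_rel|² = 130
v_rel×d = (7)·(4) − (9)·(10) = -62
since m = R²·130 − (-62)²:  R² = (3844 + 4476) / 130 = 64
R = √64 = 8  ⇒  r_B = 8 − 5 = 3

rB=3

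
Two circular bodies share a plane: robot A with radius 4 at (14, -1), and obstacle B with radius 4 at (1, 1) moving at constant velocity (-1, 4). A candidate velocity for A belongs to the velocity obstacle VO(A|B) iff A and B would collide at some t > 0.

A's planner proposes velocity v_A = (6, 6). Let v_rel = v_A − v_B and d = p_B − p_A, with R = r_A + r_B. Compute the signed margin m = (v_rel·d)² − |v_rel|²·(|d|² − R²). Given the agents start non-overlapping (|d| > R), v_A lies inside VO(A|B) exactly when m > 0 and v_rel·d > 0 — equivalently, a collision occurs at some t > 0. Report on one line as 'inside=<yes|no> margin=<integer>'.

d = (-13, 2),  |d|² = 173;  R = 4+4 = 8,  c = 173−8² = 109
v_rel = (7, 2),  |v_rel|² = 53;  v_rel·d = (7)·(-13) + (2)·(2) = -87
53·t² + 174·t + 109 = 0  ⇒  m = (-87)² − 53·109 = 1792
m = 1792 > 0,  v_rel·d = -87 < 0  ⇒  outside

inside=no margin=1792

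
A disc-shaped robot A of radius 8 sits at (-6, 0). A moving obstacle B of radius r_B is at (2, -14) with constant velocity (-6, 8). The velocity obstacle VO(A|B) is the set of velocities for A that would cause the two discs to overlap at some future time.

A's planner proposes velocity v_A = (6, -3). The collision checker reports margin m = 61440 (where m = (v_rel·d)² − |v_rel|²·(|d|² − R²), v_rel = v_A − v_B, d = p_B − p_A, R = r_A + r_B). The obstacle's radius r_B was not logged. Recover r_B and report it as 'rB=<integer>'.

m = 61440
d = (8, -14);  v_rel = (12, -11),  |v_rel|² = 265
v_rel×d = (12)·(-14) − (-11)·(8) = -80
since m = R²·265 − (-80)²:  R² = (6400 + 61440) / 265 = 256
R = √256 = 16  ⇒  r_B = 16 − 8 = 8

rB=8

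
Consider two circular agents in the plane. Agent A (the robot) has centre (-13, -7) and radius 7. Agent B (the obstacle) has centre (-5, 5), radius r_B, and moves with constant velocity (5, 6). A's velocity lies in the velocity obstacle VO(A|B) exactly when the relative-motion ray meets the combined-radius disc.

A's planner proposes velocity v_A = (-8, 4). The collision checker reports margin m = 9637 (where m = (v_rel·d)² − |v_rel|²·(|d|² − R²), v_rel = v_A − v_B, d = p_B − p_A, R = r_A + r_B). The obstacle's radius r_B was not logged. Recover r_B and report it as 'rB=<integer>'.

m = 9637
d = (8, 12);  v_rel = (-13, -2),  |v_rel|² = 173
v_rel×d = (-13)·(12) − (-2)·(8) = -140
since m = R²·173 − (-140)²:  R² = (19600 + 9637) / 173 = 169
R = √169 = 13  ⇒  r_B = 13 − 7 = 6

rB=6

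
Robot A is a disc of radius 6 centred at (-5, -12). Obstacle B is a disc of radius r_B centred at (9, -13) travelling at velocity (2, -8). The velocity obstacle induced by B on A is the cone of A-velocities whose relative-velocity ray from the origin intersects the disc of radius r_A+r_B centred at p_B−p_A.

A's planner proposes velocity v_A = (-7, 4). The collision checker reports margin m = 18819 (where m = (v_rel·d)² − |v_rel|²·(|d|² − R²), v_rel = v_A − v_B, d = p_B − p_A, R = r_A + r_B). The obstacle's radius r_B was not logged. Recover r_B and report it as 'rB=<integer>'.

m = 18819
d = (14, -1);  v_rel = (-9, 12),  |v_rel|² = 225
v_rel×d = (-9)·(-1) − (12)·(14) = -159
since m = R²·225 − (-159)²:  R² = (25281 + 18819) / 225 = 196
R = √196 = 14  ⇒  r_B = 14 − 6 = 8

rB=8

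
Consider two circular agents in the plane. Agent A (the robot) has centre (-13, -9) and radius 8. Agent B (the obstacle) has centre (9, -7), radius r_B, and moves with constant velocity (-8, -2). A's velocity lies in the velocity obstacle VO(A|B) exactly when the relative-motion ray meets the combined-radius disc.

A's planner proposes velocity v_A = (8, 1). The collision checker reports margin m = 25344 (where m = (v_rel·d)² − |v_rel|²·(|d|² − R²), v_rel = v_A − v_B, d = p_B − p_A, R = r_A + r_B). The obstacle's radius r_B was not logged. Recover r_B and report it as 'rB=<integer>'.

m = 25344
d = (22, 2);  v_rel = (16, 3),  |v_rel|² = 265
v_rel×d = (16)·(2) − (3)·(22) = -34
since m = R²·265 − (-34)²:  R² = (1156 + 25344) / 265 = 100
R = √100 = 10  ⇒  r_B = 10 − 8 = 2

rB=2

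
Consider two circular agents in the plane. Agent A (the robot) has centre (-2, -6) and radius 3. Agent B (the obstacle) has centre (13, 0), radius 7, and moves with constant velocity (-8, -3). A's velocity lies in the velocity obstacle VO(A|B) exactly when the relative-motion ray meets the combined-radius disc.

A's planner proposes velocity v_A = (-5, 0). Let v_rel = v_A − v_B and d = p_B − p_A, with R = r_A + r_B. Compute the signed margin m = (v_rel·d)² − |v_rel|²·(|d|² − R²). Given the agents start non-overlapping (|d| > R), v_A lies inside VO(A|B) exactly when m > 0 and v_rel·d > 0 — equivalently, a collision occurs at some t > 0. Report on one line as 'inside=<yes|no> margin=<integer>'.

d = (15, 6),  |d|² = 261;  R = 3+7 = 10,  c = 261−10² = 161
v_rel = (3, 3),  |v_rel|² = 18;  v_rel·d = (3)·(15) + (3)·(6) = 63
18·t² − 126·t + 161 = 0  ⇒  m = 63² − 18·161 = 1071
m = 1071 > 0,  v_rel·d = 63 > 0  ⇒  inside

inside=yes margin=1071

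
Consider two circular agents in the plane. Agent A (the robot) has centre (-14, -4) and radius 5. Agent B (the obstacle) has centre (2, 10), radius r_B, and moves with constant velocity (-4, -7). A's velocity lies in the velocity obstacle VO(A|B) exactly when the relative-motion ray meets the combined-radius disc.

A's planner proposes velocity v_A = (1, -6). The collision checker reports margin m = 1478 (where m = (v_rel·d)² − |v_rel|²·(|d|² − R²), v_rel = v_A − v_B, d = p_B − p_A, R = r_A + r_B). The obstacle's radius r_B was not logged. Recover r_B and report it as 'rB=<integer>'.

m = 1478
d = (16, 14);  v_rel = (5, 1),  |v_rel|² = 26
v_rel×d = (5)·(14) − (1)·(16) = 54
since m = R²·26 − 54²:  R² = (2916 + 1478) / 26 = 169
R = √169 = 13  ⇒  r_B = 13 − 5 = 8

rB=8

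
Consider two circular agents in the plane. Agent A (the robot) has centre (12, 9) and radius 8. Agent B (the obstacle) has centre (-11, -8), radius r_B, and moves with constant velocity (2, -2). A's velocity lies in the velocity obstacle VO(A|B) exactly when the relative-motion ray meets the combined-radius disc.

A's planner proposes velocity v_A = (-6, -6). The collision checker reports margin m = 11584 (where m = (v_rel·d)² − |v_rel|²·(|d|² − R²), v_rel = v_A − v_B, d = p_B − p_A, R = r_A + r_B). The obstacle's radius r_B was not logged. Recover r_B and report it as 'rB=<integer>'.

m = 11584
d = (-23, -17);  v_rel = (-8, -4),  |v_rel|² = 80
v_rel×d = (-8)·(-17) − (-4)·(-23) = 44
since m = R²·80 − 44²:  R² = (1936 + 11584) / 80 = 169
R = √169 = 13  ⇒  r_B = 13 − 8 = 5

rB=5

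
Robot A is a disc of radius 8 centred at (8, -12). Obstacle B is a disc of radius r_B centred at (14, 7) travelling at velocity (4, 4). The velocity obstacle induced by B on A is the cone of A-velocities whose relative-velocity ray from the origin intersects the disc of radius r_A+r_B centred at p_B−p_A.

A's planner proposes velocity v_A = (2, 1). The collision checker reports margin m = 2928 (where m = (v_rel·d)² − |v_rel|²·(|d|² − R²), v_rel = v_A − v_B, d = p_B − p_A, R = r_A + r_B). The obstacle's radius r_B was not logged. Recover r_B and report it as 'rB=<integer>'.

m = 2928
d = (6, 19);  v_rel = (-2, -3),  |v_rel|² = 13
v_rel×d = (-2)·(19) − (-3)·(6) = -20
since m = R²·13 − (-20)²:  R² = (400 + 2928) / 13 = 256
R = √256 = 16  ⇒  r_B = 16 − 8 = 8

rB=8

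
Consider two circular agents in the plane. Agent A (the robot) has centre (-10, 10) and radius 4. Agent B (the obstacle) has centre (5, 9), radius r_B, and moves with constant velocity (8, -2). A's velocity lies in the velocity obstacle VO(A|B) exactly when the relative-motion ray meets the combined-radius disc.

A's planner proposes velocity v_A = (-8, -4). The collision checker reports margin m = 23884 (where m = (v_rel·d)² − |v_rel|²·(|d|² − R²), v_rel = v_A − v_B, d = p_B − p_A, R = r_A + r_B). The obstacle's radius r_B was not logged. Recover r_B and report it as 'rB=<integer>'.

m = 23884
d = (15, -1);  v_rel = (-16, -2),  |v_rel|² = 260
v_rel×d = (-16)·(-1) − (-2)·(15) = 46
since m = R²·260 − 46²:  R² = (2116 + 23884) / 260 = 100
R = √100 = 10  ⇒  r_B = 10 − 4 = 6

rB=6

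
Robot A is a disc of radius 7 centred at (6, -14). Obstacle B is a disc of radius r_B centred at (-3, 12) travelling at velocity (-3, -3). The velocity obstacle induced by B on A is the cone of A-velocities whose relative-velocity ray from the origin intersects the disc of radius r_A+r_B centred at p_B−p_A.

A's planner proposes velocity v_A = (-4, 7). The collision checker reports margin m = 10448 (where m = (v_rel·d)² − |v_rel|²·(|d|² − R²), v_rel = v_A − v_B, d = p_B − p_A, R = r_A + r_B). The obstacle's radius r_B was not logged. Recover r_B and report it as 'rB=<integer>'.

m = 10448
d = (-9, 26);  v_rel = (-1, 10),  |v_rel|² = 101
v_rel×d = (-1)·(26) − (10)·(-9) = 64
since m = R²·101 − 64²:  R² = (4096 + 10448) / 101 = 144
R = √144 = 12  ⇒  r_B = 12 − 7 = 5

rB=5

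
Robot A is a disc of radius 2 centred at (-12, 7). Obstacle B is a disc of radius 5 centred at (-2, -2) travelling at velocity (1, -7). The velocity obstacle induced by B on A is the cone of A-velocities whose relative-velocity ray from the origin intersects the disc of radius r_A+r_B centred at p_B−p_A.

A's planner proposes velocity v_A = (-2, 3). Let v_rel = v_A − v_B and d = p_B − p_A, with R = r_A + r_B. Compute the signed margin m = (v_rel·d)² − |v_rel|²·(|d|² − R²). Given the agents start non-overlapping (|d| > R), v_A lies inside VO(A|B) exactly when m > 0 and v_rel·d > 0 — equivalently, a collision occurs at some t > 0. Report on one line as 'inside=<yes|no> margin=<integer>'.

d = (10, -9),  |d|² = 181;  R = 2+5 = 7,  c = 181−7² = 132
v_rel = (-3, 10),  |v_rel|² = 109;  v_rel·d = (-3)·(10) + (10)·(-9) = -120
109·t² + 240·t + 132 = 0  ⇒  m = (-120)² − 109·132 = 12
m = 12 > 0,  v_rel·d = -120 < 0  ⇒  outside

inside=no margin=12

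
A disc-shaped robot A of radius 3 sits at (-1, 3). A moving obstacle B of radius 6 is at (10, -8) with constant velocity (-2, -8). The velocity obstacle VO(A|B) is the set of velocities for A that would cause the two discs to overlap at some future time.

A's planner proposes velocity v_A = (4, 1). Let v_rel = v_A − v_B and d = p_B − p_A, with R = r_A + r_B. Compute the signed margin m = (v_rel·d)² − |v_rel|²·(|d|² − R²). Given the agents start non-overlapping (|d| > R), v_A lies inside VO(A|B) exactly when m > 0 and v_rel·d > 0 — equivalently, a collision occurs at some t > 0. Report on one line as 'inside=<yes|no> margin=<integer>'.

d = (11, -11),  |d|² = 242;  R = 3+6 = 9,  c = 242−9² = 161
v_rel = (6, 9),  |v_rel|² = 117;  v_rel·d = (6)·(11) + (9)·(-11) = -33
117·t² + 66·t + 161 = 0  ⇒  m = (-33)² − 117·161 = -17748
m = -17748 < 0,  v_rel·d = -33 < 0  ⇒  outside

inside=no margin=-17748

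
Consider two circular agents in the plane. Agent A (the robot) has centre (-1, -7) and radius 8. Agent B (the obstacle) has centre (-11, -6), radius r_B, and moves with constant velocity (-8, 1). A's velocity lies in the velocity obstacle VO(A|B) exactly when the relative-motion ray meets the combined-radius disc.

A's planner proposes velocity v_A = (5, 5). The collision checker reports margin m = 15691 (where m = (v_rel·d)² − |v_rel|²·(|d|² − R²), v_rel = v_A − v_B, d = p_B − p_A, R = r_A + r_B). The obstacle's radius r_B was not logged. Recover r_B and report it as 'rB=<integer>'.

m = 15691
d = (-10, 1);  v_rel = (13, 4),  |v_rel|² = 185
v_rel×d = (13)·(1) − (4)·(-10) = 53
since m = R²·185 − 53²:  R² = (2809 + 15691) / 185 = 100
R = √100 = 10  ⇒  r_B = 10 − 8 = 2

rB=2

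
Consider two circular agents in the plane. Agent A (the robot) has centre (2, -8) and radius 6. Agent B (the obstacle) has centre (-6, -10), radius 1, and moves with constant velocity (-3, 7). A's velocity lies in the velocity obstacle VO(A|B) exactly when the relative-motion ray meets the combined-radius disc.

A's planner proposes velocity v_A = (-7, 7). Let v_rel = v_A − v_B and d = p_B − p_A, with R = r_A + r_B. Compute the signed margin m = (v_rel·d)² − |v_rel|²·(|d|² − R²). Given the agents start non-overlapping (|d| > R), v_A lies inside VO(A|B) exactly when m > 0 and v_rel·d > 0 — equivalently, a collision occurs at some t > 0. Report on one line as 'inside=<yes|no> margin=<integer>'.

d = (-8, -2),  |d|² = 68;  R = 6+1 = 7,  c = 68−7² = 19
v_rel = (-4, 0),  |v_rel|² = 16;  v_rel·d = (-4)·(-8) + (0)·(-2) = 32
16·t² − 64·t + 19 = 0  ⇒  m = 32² − 16·19 = 720
m = 720 > 0,  v_rel·d = 32 > 0  ⇒  inside

inside=yes margin=720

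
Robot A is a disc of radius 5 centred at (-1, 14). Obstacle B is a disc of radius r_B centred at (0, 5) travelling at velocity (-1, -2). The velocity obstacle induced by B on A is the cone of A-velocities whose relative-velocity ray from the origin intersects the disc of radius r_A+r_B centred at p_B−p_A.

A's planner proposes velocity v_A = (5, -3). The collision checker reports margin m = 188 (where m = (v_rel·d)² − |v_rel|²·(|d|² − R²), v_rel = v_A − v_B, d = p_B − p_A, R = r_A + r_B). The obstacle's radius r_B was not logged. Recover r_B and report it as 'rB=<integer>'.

m = 188
d = (1, -9);  v_rel = (6, -1),  |v_rel|² = 37
v_rel×d = (6)·(-9) − (-1)·(1) = -53
since m = R²·37 − (-53)²:  R² = (2809 + 188) / 37 = 81
R = √81 = 9  ⇒  r_B = 9 − 5 = 4

rB=4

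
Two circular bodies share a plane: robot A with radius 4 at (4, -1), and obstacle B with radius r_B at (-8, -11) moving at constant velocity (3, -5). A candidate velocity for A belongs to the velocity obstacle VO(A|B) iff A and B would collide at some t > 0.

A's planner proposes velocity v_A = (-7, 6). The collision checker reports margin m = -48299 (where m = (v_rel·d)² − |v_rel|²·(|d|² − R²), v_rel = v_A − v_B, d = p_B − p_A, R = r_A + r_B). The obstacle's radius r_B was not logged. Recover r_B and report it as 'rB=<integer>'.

m = -48299
d = (-12, -10);  v_rel = (-10, 11),  |v_rel|² = 221
v_rel×d = (-10)·(-10) − (11)·(-12) = 232
since m = R²·221 − 232²:  R² = (53824 + -48299) / 221 = 25
R = √25 = 5  ⇒  r_B = 5 − 4 = 1

rB=1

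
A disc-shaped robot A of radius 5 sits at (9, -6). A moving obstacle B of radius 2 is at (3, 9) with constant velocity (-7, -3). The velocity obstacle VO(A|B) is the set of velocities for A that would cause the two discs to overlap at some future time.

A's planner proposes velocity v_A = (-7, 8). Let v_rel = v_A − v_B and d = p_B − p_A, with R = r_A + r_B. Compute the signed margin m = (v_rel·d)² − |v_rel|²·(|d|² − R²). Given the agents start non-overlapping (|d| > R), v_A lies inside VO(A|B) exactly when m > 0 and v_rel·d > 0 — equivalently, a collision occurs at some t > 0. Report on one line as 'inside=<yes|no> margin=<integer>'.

d = (-6, 15),  |d|² = 261;  R = 5+2 = 7,  c = 261−7² = 212
v_rel = (0, 11),  |v_rel|² = 121;  v_rel·d = (0)·(-6) + (11)·(15) = 165
121·t² − 330·t + 212 = 0  ⇒  m = 165² − 121·212 = 1573
m = 1573 > 0,  v_rel·d = 165 > 0  ⇒  inside

inside=yes margin=1573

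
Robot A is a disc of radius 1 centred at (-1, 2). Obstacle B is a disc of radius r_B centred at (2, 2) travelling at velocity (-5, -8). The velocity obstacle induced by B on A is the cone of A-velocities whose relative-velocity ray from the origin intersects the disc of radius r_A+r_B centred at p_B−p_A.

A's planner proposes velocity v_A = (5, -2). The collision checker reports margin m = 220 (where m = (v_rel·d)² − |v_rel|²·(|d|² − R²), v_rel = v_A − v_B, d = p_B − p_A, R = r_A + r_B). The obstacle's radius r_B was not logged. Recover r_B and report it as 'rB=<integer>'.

m = 220
d = (3, 0);  v_rel = (10, 6),  |v_rel|² = 136
v_rel×d = (10)·(0) − (6)·(3) = -18
since m = R²·136 − (-18)²:  R² = (324 + 220) / 136 = 4
R = √4 = 2  ⇒  r_B = 2 − 1 = 1

rB=1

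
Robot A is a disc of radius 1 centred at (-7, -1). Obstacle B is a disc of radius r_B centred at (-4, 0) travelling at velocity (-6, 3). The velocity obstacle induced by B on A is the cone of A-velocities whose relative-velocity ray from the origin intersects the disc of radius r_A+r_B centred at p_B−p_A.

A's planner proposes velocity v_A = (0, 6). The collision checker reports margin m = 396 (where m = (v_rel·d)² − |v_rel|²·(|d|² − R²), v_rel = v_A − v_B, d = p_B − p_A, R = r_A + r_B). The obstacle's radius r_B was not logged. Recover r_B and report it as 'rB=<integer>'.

m = 396
d = (3, 1);  v_rel = (6, 3),  |v_rel|² = 45
v_rel×d = (6)·(1) − (3)·(3) = -3
since m = R²·45 − (-3)²:  R² = (9 + 396) / 45 = 9
R = √9 = 3  ⇒  r_B = 3 − 1 = 2

rB=2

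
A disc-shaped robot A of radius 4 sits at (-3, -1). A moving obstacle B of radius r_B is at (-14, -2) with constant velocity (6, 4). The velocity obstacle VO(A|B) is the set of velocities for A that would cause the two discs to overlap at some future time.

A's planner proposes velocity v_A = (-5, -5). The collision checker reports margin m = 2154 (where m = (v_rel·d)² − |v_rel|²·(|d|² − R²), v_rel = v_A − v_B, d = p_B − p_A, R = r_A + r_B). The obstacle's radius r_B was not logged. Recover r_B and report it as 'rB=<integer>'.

m = 2154
d = (-11, -1);  v_rel = (-11, -9),  |v_rel|² = 202
v_rel×d = (-11)·(-1) − (-9)·(-11) = -88
since m = R²·202 − (-88)²:  R² = (7744 + 2154) / 202 = 49
R = √49 = 7  ⇒  r_B = 7 − 4 = 3

rB=3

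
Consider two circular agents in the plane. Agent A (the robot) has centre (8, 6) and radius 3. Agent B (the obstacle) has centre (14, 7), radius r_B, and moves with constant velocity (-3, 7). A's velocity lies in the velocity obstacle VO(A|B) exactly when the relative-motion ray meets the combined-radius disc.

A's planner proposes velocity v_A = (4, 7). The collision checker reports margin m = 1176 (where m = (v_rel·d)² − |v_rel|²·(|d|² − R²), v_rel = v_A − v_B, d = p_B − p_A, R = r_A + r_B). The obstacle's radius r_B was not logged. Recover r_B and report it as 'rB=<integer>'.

m = 1176
d = (6, 1);  v_rel = (7, 0),  |v_rel|² = 49
v_rel×d = (7)·(1) − (0)·(6) = 7
since m = R²·49 − 7²:  R² = (49 + 1176) / 49 = 25
R = √25 = 5  ⇒  r_B = 5 − 3 = 2

rB=2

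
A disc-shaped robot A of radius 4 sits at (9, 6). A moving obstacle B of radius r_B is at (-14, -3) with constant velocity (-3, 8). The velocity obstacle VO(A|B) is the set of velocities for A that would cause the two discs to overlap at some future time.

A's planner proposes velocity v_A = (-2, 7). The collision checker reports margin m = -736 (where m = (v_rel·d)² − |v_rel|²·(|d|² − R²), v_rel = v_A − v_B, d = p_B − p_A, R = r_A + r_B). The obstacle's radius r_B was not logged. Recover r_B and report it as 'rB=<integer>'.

m = -736
d = (-23, -9);  v_rel = (1, -1),  |v_rel|² = 2
v_rel×d = (1)·(-9) − (-1)·(-23) = -32
since m = R²·2 − (-32)²:  R² = (1024 + -736) / 2 = 144
R = √144 = 12  ⇒  r_B = 12 − 4 = 8

rB=8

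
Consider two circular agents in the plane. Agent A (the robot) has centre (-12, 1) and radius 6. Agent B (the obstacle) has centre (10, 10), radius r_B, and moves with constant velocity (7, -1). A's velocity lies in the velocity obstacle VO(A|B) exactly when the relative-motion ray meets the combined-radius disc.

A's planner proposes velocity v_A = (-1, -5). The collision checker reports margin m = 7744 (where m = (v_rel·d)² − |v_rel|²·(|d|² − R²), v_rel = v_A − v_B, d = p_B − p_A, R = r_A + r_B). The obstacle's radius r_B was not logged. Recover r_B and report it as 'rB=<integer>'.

m = 7744
d = (22, 9);  v_rel = (-8, -4),  |v_rel|² = 80
v_rel×d = (-8)·(9) − (-4)·(22) = 16
since m = R²·80 − 16²:  R² = (256 + 7744) / 80 = 100
R = √100 = 10  ⇒  r_B = 10 − 6 = 4

rB=4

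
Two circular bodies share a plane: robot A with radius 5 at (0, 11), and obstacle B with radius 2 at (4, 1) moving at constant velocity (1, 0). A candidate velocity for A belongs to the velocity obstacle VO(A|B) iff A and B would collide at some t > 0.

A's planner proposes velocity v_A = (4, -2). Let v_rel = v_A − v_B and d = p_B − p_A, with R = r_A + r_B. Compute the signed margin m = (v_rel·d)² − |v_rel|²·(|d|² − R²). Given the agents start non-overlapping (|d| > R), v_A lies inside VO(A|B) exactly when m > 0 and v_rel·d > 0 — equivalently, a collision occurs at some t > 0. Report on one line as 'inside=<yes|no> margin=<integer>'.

d = (4, -10),  |d|² = 116;  R = 5+2 = 7,  c = 116−7² = 67
v_rel = (3, -2),  |v_rel|² = 13;  v_rel·d = (3)·(4) + (-2)·(-10) = 32
13·t² − 64·t + 67 = 0  ⇒  m = 32² − 13·67 = 153
m = 153 > 0,  v_rel·d = 32 > 0  ⇒  inside

inside=yes margin=153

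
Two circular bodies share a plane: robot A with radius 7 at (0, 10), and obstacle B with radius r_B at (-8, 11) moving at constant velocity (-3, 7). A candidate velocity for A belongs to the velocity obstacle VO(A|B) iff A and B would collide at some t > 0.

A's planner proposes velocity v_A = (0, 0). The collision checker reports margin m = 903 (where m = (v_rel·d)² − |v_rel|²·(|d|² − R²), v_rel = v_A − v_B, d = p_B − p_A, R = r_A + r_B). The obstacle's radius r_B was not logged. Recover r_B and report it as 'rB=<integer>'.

m = 903
d = (-8, 1);  v_rel = (3, -7),  |v_rel|² = 58
v_rel×d = (3)·(1) − (-7)·(-8) = -53
since m = R²·58 − (-53)²:  R² = (2809 + 903) / 58 = 64
R = √64 = 8  ⇒  r_B = 8 − 7 = 1

rB=1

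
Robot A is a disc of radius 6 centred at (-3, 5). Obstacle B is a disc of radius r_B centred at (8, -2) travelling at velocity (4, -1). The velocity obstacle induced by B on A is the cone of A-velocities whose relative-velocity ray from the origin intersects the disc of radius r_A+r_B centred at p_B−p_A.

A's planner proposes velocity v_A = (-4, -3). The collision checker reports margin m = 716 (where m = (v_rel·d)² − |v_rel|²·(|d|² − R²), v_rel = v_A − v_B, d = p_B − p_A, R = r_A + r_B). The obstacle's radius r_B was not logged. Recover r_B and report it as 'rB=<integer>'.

m = 716
d = (11, -7);  v_rel = (-8, -2),  |v_rel|² = 68
v_rel×d = (-8)·(-7) − (-2)·(11) = 78
since m = R²·68 − 78²:  R² = (6084 + 716) / 68 = 100
R = √100 = 10  ⇒  r_B = 10 − 6 = 4

rB=4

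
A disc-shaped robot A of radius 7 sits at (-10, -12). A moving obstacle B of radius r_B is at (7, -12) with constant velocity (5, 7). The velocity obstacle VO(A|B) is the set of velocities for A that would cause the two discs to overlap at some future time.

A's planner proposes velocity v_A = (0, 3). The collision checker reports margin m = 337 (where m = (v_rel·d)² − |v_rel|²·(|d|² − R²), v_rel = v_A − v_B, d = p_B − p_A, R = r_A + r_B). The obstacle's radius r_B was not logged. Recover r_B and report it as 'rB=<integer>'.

m = 337
d = (17, 0);  v_rel = (-5, -4),  |v_rel|² = 41
v_rel×d = (-5)·(0) − (-4)·(17) = 68
since m = R²·41 − 68²:  R² = (4624 + 337) / 41 = 121
R = √121 = 11  ⇒  r_B = 11 − 7 = 4

rB=4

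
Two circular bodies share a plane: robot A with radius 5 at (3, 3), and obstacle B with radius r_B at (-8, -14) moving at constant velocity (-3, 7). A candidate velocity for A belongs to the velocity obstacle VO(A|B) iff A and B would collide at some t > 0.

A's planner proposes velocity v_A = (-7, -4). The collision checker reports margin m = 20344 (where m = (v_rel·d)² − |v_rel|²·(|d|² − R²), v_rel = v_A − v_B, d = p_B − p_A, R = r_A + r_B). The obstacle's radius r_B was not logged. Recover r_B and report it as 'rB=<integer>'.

m = 20344
d = (-11, -17);  v_rel = (-4, -11),  |v_rel|² = 137
v_rel×d = (-4)·(-17) − (-11)·(-11) = -53
since m = R²·137 − (-53)²:  R² = (2809 + 20344) / 137 = 169
R = √169 = 13  ⇒  r_B = 13 − 5 = 8

rB=8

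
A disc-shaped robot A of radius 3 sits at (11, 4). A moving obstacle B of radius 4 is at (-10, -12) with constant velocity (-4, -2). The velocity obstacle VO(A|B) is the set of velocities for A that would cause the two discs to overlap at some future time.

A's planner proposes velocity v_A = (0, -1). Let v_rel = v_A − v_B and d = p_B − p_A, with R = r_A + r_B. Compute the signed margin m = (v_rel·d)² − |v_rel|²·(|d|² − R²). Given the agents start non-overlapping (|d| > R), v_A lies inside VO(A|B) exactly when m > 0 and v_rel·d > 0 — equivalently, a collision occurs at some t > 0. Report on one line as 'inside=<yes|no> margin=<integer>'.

d = (-21, -16),  |d|² = 697;  R = 3+4 = 7,  c = 697−7² = 648
v_rel = (4, 1),  |v_rel|² = 17;  v_rel·d = (4)·(-21) + (1)·(-16) = -100
17·t² + 200·t + 648 = 0  ⇒  m = (-100)² − 17·648 = -1016
m = -1016 < 0,  v_rel·d = -100 < 0  ⇒  outside

inside=no margin=-1016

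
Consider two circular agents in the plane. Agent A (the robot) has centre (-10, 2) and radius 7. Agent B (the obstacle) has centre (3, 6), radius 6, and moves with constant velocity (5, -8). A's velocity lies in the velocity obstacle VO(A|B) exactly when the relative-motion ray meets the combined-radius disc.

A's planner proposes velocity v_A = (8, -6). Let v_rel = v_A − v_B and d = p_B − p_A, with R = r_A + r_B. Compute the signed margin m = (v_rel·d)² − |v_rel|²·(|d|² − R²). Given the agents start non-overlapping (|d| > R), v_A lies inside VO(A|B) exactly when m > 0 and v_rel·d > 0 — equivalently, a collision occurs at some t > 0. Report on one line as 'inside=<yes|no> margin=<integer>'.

d = (13, 4),  |d|² = 185;  R = 7+6 = 13,  c = 185−13² = 16
v_rel = (3, 2),  |v_rel|² = 13;  v_rel·d = (3)·(13) + (2)·(4) = 47
13·t² − 94·t + 16 = 0  ⇒  m = 47² − 13·16 = 2001
m = 2001 > 0,  v_rel·d = 47 > 0  ⇒  inside

inside=yes margin=2001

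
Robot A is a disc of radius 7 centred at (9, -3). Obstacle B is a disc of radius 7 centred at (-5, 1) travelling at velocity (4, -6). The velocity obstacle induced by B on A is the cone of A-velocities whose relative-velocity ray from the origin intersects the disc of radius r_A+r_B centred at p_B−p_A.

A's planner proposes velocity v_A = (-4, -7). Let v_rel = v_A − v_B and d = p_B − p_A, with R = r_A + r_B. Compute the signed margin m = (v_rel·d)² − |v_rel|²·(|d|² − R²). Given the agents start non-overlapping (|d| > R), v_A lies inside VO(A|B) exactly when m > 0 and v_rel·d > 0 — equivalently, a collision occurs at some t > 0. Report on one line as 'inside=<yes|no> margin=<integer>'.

d = (-14, 4),  |d|² = 212;  R = 7+7 = 14,  c = 212−14² = 16
v_rel = (-8, -1),  |v_rel|² = 65;  v_rel·d = (-8)·(-14) + (-1)·(4) = 108
65·t² − 216·t + 16 = 0  ⇒  m = 108² − 65·16 = 10624
m = 10624 > 0,  v_rel·d = 108 > 0  ⇒  inside

inside=yes margin=10624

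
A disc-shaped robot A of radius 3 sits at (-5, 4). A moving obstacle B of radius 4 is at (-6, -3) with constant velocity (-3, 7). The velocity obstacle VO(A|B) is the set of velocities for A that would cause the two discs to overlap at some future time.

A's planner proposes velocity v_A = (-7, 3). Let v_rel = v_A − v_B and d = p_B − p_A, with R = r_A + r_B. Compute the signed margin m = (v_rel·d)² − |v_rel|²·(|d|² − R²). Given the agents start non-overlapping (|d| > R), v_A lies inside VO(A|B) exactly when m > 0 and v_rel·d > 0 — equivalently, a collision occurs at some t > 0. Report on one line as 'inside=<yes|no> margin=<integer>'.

d = (-1, -7),  |d|² = 50;  R = 3+4 = 7,  c = 50−7² = 1
v_rel = (-4, -4),  |v_rel|² = 32;  v_rel·d = (-4)·(-1) + (-4)·(-7) = 32
32·t² − 64·t + 1 = 0  ⇒  m = 32² − 32·1 = 992
m = 992 > 0,  v_rel·d = 32 > 0  ⇒  inside

inside=yes margin=992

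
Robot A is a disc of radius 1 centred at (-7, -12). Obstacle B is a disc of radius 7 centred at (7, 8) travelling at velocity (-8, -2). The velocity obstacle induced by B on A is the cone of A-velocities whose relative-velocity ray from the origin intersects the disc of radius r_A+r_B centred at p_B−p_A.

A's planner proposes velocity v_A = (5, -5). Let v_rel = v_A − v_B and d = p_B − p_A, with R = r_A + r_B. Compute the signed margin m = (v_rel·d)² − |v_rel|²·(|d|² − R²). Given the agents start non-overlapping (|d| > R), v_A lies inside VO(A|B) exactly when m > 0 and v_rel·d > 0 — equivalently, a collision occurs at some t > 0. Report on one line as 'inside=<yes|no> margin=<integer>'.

d = (14, 20),  |d|² = 596;  R = 1+7 = 8,  c = 596−8² = 532
v_rel = (13, -3),  |v_rel|² = 178;  v_rel·d = (13)·(14) + (-3)·(20) = 122
178·t² − 244·t + 532 = 0  ⇒  m = 122² − 178·532 = -79812
m = -79812 < 0,  v_rel·d = 122 > 0  ⇒  outside

inside=no margin=-79812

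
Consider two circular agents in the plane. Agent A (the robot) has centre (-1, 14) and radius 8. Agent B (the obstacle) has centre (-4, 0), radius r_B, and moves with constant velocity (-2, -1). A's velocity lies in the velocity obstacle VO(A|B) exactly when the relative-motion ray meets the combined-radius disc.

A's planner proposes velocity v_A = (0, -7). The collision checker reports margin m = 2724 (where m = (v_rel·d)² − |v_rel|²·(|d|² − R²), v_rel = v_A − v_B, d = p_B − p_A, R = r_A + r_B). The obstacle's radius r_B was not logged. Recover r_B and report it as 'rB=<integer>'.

m = 2724
d = (-3, -14);  v_rel = (2, -6),  |v_rel|² = 40
v_rel×d = (2)·(-14) − (-6)·(-3) = -46
since m = R²·40 − (-46)²:  R² = (2116 + 2724) / 40 = 121
R = √121 = 11  ⇒  r_B = 11 − 8 = 3

rB=3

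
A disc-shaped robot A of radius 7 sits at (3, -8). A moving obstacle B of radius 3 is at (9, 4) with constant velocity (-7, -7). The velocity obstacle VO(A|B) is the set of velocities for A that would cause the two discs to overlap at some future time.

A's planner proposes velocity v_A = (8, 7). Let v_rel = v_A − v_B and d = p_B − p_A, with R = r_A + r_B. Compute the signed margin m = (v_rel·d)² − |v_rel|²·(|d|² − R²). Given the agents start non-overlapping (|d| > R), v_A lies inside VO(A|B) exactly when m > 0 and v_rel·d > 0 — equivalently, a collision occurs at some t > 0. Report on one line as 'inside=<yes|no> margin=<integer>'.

d = (6, 12),  |d|² = 180;  R = 7+3 = 10,  c = 180−10² = 80
v_rel = (15, 14),  |v_rel|² = 421;  v_rel·d = (15)·(6) + (14)·(12) = 258
421·t² − 516·t + 80 = 0  ⇒  m = 258² − 421·80 = 32884
m = 32884 > 0,  v_rel·d = 258 > 0  ⇒  inside

inside=yes margin=32884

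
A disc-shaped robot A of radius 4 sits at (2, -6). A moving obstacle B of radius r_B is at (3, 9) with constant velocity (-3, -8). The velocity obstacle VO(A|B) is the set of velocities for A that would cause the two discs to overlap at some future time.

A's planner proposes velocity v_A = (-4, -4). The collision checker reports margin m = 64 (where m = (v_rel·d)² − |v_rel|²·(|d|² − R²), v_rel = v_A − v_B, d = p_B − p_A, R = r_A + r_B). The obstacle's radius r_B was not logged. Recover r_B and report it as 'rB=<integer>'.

m = 64
d = (1, 15);  v_rel = (-1, 4),  |v_rel|² = 17
v_rel×d = (-1)·(15) − (4)·(1) = -19
since m = R²·17 − (-19)²:  R² = (361 + 64) / 17 = 25
R = √25 = 5  ⇒  r_B = 5 − 4 = 1

rB=1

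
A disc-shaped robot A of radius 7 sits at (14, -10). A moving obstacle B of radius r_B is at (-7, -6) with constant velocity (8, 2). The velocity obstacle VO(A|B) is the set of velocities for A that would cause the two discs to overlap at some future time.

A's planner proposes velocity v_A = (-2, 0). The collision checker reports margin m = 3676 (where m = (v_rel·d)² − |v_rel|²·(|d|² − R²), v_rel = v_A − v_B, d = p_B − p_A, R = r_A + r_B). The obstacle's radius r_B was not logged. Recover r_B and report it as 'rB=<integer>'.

m = 3676
d = (-21, 4);  v_rel = (-10, -2),  |v_rel|² = 104
v_rel×d = (-10)·(4) − (-2)·(-21) = -82
since m = R²·104 − (-82)²:  R² = (6724 + 3676) / 104 = 100
R = √100 = 10  ⇒  r_B = 10 − 7 = 3

rB=3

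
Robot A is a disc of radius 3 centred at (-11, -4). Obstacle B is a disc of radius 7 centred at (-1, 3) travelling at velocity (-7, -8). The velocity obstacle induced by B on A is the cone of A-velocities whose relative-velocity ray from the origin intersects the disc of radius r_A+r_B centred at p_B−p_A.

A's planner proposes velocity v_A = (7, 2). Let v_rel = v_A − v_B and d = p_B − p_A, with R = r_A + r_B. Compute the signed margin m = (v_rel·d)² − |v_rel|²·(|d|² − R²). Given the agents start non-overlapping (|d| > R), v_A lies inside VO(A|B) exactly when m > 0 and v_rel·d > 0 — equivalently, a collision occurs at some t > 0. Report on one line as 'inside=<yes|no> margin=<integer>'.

d = (10, 7),  |d|² = 149;  R = 3+7 = 10,  c = 149−10² = 49
v_rel = (14, 10),  |v_rel|² = 296;  v_rel·d = (14)·(10) + (10)·(7) = 210
296·t² − 420·t + 49 = 0  ⇒  m = 210² − 296·49 = 29596
m = 29596 > 0,  v_rel·d = 210 > 0  ⇒  inside

inside=yes margin=29596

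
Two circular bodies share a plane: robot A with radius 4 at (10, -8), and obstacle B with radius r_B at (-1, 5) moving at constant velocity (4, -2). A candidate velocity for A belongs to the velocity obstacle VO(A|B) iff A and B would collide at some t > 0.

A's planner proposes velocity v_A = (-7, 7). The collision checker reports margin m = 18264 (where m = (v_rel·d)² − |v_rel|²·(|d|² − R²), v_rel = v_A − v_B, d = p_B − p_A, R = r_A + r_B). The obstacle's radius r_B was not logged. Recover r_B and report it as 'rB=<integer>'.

m = 18264
d = (-11, 13);  v_rel = (-11, 9),  |v_rel|² = 202
v_rel×d = (-11)·(13) − (9)·(-11) = -44
since m = R²·202 − (-44)²:  R² = (1936 + 18264) / 202 = 100
R = √100 = 10  ⇒  r_B = 10 − 4 = 6

rB=6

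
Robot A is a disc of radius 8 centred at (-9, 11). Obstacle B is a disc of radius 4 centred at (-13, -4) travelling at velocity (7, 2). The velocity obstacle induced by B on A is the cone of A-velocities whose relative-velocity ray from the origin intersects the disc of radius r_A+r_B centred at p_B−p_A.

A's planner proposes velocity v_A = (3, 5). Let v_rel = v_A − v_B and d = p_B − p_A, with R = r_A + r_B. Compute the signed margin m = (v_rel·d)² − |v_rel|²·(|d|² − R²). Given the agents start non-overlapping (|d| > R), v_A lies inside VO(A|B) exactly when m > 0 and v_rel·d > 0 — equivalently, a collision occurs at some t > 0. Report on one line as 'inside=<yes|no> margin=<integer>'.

d = (-4, -15),  |d|² = 241;  R = 8+4 = 12,  c = 241−12² = 97
v_rel = (-4, 3),  |v_rel|² = 25;  v_rel·d = (-4)·(-4) + (3)·(-15) = -29
25·t² + 58·t + 97 = 0  ⇒  m = (-29)² − 25·97 = -1584
m = -1584 < 0,  v_rel·d = -29 < 0  ⇒  outside

inside=no margin=-1584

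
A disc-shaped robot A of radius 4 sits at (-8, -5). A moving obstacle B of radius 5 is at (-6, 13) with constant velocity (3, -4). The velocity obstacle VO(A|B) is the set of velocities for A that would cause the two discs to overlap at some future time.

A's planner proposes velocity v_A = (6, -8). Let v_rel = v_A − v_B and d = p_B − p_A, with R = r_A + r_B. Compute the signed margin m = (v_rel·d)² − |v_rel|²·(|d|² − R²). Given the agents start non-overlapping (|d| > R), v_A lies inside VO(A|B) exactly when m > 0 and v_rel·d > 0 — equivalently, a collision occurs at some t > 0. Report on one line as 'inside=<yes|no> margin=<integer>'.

d = (2, 18),  |d|² = 328;  R = 4+5 = 9,  c = 328−9² = 247
v_rel = (3, -4),  |v_rel|² = 25;  v_rel·d = (3)·(2) + (-4)·(18) = -66
25·t² + 132·t + 247 = 0  ⇒  m = (-66)² − 25·247 = -1819
m = -1819 < 0,  v_rel·d = -66 < 0  ⇒  outside

inside=no margin=-1819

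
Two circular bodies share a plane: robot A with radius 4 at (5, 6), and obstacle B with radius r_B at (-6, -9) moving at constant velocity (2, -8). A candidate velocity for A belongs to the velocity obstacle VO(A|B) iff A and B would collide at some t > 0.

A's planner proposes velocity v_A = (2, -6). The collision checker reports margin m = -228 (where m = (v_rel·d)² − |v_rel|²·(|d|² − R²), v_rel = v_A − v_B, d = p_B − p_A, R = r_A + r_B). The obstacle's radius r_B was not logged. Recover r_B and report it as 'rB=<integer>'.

m = -228
d = (-11, -15);  v_rel = (0, 2),  |v_rel|² = 4
v_rel×d = (0)·(-15) − (2)·(-11) = 22
since m = R²·4 − 22²:  R² = (484 + -228) / 4 = 64
R = √64 = 8  ⇒  r_B = 8 − 4 = 4

rB=4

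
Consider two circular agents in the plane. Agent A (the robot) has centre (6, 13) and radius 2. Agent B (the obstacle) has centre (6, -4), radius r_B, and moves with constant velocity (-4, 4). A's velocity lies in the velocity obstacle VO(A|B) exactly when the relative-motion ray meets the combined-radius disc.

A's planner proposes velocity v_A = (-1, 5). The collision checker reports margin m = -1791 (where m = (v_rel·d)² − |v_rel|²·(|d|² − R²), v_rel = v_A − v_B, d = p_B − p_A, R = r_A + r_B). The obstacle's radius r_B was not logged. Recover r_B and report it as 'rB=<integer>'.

m = -1791
d = (0, -17);  v_rel = (3, 1),  |v_rel|² = 10
v_rel×d = (3)·(-17) − (1)·(0) = -51
since m = R²·10 − (-51)²:  R² = (2601 + -1791) / 10 = 81
R = √81 = 9  ⇒  r_B = 9 − 2 = 7

rB=7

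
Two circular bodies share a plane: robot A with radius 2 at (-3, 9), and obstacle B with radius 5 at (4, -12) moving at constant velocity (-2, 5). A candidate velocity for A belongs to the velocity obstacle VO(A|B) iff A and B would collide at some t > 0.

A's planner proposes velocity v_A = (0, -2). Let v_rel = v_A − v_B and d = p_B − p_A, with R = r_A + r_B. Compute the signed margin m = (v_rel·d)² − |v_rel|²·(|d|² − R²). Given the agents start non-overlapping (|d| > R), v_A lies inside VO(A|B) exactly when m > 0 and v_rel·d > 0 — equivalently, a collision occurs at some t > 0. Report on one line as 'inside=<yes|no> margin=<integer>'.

d = (7, -21),  |d|² = 490;  R = 2+5 = 7,  c = 490−7² = 441
v_rel = (2, -7),  |v_rel|² = 53;  v_rel·d = (2)·(7) + (-7)·(-21) = 161
53·t² − 322·t + 441 = 0  ⇒  m = 161² − 53·441 = 2548
m = 2548 > 0,  v_rel·d = 161 > 0  ⇒  inside

inside=yes margin=2548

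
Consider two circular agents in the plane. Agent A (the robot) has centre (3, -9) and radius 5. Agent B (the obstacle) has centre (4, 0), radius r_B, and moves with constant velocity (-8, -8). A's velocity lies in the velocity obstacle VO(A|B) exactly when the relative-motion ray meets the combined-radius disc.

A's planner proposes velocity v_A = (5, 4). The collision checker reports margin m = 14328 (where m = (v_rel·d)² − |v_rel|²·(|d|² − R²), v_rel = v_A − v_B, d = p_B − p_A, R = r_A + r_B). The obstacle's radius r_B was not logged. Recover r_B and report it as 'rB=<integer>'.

m = 14328
d = (1, 9);  v_rel = (13, 12),  |v_rel|² = 313
v_rel×d = (13)·(9) − (12)·(1) = 105
since m = R²·313 − 105²:  R² = (11025 + 14328) / 313 = 81
R = √81 = 9  ⇒  r_B = 9 − 5 = 4

rB=4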